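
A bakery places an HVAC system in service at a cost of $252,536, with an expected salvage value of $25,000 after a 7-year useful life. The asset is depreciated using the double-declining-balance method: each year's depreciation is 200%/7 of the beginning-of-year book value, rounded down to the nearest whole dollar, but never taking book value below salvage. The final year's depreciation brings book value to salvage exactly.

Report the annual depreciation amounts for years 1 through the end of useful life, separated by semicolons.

$72,153; $51,538; $36,812; $26,295; $18,782; $13,416; $8,540

Depreciable base = $252,536 − $25,000 = $227,536.
Year 1: ⌊$252,536 × 200%/7⌋ = $72,153. Book value $180,383.
Year 2: ⌊$180,383 × 200%/7⌋ = $51,538. Book value $128,845.
Year 3: ⌊$128,845 × 200%/7⌋ = $36,812. Book value $92,033.
Year 4: ⌊$92,033 × 200%/7⌋ = $26,295. Book value $65,738.
Year 5: ⌊$65,738 × 200%/7⌋ = $18,782. Book value $46,956.
Year 6: ⌊$46,956 × 200%/7⌋ = $13,416. Book value $33,540.
Year 7 (final): $33,540 − $25,000 = $8,540. Book value $25,000.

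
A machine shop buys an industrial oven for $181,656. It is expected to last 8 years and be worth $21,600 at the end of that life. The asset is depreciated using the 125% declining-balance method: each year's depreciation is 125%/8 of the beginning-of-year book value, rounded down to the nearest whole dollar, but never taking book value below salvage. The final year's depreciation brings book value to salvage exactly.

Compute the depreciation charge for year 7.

$10,241

Depreciable base = $181,656 − $21,600 = $160,056.
Year 1: ⌊$181,656 × 125%/8⌋ = $28,383. Book value $153,273.
Year 2: ⌊$153,273 × 125%/8⌋ = $23,948. Book value $129,325.
Year 3: ⌊$129,325 × 125%/8⌋ = $20,207. Book value $109,118.
Year 4: ⌊$109,118 × 125%/8⌋ = $17,049. Book value $92,069.
Year 5: ⌊$92,069 × 125%/8⌋ = $14,385. Book value $77,684.
Year 6: ⌊$77,684 × 125%/8⌋ = $12,138. Book value $65,546.
Year 7: ⌊$65,546 × 125%/8⌋ = $10,241. Book value $55,305.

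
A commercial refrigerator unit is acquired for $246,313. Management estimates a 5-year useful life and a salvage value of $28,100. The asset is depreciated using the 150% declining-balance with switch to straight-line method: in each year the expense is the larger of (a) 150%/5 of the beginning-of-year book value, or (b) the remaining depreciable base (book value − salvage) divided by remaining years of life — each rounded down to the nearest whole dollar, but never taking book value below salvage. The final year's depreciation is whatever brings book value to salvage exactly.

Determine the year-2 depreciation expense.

$51,726

Depreciable base = $246,313 − $28,100 = $218,213.
Year 1: DB = ⌊$246,313 × 150%/5⌋ = $73,893; SL = ⌊$218,213/5⌋ = $43,642 → take DB $73,893. Book value $172,420.
Year 2: DB = ⌊$172,420 × 150%/5⌋ = $51,726; SL = ⌊$144,320/4⌋ = $36,080 → take DB $51,726. Book value $120,694.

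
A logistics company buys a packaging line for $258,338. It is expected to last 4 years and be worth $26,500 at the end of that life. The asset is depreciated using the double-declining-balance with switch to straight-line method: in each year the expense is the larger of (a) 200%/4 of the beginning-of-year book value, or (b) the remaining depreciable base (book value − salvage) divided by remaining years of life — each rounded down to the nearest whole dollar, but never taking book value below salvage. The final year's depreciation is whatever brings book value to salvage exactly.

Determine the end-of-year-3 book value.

Depreciable base = $258,338 − $26,500 = $231,838.
Year 1: DB = ⌊$258,338 × 200%/4⌋ = $129,169; SL = ⌊$231,838/4⌋ = $57,959 → take DB $129,169. Book value $129,169.
Year 2: DB = ⌊$129,169 × 200%/4⌋ = $64,584; SL = ⌊$102,669/3⌋ = $34,223 → take DB $64,584. Book value $64,585.
Year 3: DB = ⌊$64,585 × 200%/4⌋ = $32,292; SL = ⌊$38,085/2⌋ = $19,042 → take DB $32,292. Book value $32,293.

$32,293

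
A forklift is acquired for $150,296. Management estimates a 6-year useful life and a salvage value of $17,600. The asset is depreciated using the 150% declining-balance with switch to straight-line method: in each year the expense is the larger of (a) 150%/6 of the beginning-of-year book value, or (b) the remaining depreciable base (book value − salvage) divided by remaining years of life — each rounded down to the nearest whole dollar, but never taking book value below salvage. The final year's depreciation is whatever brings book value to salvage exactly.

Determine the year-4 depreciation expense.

$15,851

Depreciable base = $150,296 − $17,600 = $132,696.
Year 1: DB = ⌊$150,296 × 150%/6⌋ = $37,574; SL = ⌊$132,696/6⌋ = $22,116 → take DB $37,574. Book value $112,722.
Year 2: DB = ⌊$112,722 × 150%/6⌋ = $28,180; SL = ⌊$95,122/5⌋ = $19,024 → take DB $28,180. Book value $84,542.
Year 3: DB = ⌊$84,542 × 150%/6⌋ = $21,135; SL = ⌊$66,942/4⌋ = $16,735 → take DB $21,135. Book value $63,407.
Year 4: DB = ⌊$63,407 × 150%/6⌋ = $15,851; SL = ⌊$45,807/3⌋ = $15,269 → take DB $15,851. Book value $47,556.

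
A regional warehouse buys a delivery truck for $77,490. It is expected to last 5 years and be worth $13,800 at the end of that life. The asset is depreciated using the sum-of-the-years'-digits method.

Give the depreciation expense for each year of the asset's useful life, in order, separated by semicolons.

$21,230; $16,984; $12,738; $8,492; $4,246

Depreciable base = $77,490 − $13,800 = $63,690.
Sum of the years' digits = 5+4+3+2+1 = 15.
Year 1: $63,690 × 5/15 = $21,230. Book value $56,260.
Year 2: $63,690 × 4/15 = $16,984. Book value $39,276.
Year 3: $63,690 × 3/15 = $12,738. Book value $26,538.
Year 4: $63,690 × 2/15 = $8,492. Book value $18,046.
Year 5: $63,690 × 1/15 = $4,246. Book value $13,800.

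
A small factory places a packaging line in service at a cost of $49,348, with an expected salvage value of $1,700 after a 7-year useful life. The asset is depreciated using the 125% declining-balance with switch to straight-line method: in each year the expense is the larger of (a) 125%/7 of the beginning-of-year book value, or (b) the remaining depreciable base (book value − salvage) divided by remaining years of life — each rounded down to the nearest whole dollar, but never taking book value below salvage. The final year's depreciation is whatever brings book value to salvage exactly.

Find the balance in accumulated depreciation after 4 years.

$28,688

Depreciable base = $49,348 − $1,700 = $47,648.
Year 1: DB = ⌊$49,348 × 125%/7⌋ = $8,812; SL = ⌊$47,648/7⌋ = $6,806 → take DB $8,812. Book value $40,536.
Year 2: DB = ⌊$40,536 × 125%/7⌋ = $7,238; SL = ⌊$38,836/6⌋ = $6,472 → take DB $7,238. Book value $33,298.
Year 3: DB = ⌊$33,298 × 125%/7⌋ = $5,946; SL = ⌊$31,598/5⌋ = $6,319 → take SL $6,319. Book value $26,979.
Year 4: DB = ⌊$26,979 × 125%/7⌋ = $4,817; SL = ⌊$25,279/4⌋ = $6,319 → take SL $6,319. Book value $20,660.
Accumulated through year 4 = $49,348 − $20,660 = $28,688.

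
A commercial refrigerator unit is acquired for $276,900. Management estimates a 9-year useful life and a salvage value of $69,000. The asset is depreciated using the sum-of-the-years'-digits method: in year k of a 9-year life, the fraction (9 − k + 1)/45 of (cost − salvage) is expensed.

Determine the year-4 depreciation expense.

$27,720

Depreciable base = $276,900 − $69,000 = $207,900.
Sum of the years' digits = 9+8+7+6+5+4+3+2+1 = 45.
Year 1: $207,900 × 9/45 = $41,580. Book value $235,320.
Year 2: $207,900 × 8/45 = $36,960. Book value $198,360.
Year 3: $207,900 × 7/45 = $32,340. Book value $166,020.
Year 4: $207,900 × 6/45 = $27,720. Book value $138,300.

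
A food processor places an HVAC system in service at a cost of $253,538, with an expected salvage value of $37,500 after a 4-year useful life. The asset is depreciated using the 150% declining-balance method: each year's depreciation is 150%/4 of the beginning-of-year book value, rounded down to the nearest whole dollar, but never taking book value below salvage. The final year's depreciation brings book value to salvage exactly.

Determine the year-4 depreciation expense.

Depreciable base = $253,538 − $37,500 = $216,038.
Year 1: ⌊$253,538 × 150%/4⌋ = $95,076. Book value $158,462.
Year 2: ⌊$158,462 × 150%/4⌋ = $59,423. Book value $99,039.
Year 3: ⌊$99,039 × 150%/4⌋ = $37,139. Book value $61,900.
Year 4 (final): $61,900 − $37,500 = $24,400. Book value $37,500.

$24,400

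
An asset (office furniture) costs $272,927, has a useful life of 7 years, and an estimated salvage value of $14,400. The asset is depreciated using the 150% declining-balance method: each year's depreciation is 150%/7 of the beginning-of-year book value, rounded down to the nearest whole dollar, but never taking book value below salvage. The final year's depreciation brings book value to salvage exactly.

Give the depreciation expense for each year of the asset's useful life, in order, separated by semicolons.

$58,484; $45,952; $36,105; $28,368; $22,289; $17,513; $49,816

Depreciable base = $272,927 − $14,400 = $258,527.
Year 1: ⌊$272,927 × 150%/7⌋ = $58,484. Book value $214,443.
Year 2: ⌊$214,443 × 150%/7⌋ = $45,952. Book value $168,491.
Year 3: ⌊$168,491 × 150%/7⌋ = $36,105. Book value $132,386.
Year 4: ⌊$132,386 × 150%/7⌋ = $28,368. Book value $104,018.
Year 5: ⌊$104,018 × 150%/7⌋ = $22,289. Book value $81,729.
Year 6: ⌊$81,729 × 150%/7⌋ = $17,513. Book value $64,216.
Year 7 (final): $64,216 − $14,400 = $49,816. Book value $14,400.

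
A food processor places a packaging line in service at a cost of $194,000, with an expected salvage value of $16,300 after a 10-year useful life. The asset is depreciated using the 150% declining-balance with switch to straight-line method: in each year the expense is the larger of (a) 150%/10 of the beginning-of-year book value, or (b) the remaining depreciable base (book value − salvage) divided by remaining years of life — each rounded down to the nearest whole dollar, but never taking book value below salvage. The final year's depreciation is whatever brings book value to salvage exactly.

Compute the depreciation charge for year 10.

$13,956

Depreciable base = $194,000 − $16,300 = $177,700.
Year 1: DB = ⌊$194,000 × 150%/10⌋ = $29,100; SL = ⌊$177,700/10⌋ = $17,770 → take DB $29,100. Book value $164,900.
Year 2: DB = ⌊$164,900 × 150%/10⌋ = $24,735; SL = ⌊$148,600/9⌋ = $16,511 → take DB $24,735. Book value $140,165.
Year 3: DB = ⌊$140,165 × 150%/10⌋ = $21,024; SL = ⌊$123,865/8⌋ = $15,483 → take DB $21,024. Book value $119,141.
Year 4: DB = ⌊$119,141 × 150%/10⌋ = $17,871; SL = ⌊$102,841/7⌋ = $14,691 → take DB $17,871. Book value $101,270.
Year 5: DB = ⌊$101,270 × 150%/10⌋ = $15,190; SL = ⌊$84,970/6⌋ = $14,161 → take DB $15,190. Book value $86,080.
Year 6: DB = ⌊$86,080 × 150%/10⌋ = $12,912; SL = ⌊$69,780/5⌋ = $13,956 → take SL $13,956. Book value $72,124.
Year 7: DB = ⌊$72,124 × 150%/10⌋ = $10,818; SL = ⌊$55,824/4⌋ = $13,956 → take SL $13,956. Book value $58,168.
Year 8: DB = ⌊$58,168 × 150%/10⌋ = $8,725; SL = ⌊$41,868/3⌋ = $13,956 → take SL $13,956. Book value $44,212.
Year 9: DB = ⌊$44,212 × 150%/10⌋ = $6,631; SL = ⌊$27,912/2⌋ = $13,956 → take SL $13,956. Book value $30,256.
Year 10 (final): $30,256 − $16,300 = $13,956. Book value $16,300.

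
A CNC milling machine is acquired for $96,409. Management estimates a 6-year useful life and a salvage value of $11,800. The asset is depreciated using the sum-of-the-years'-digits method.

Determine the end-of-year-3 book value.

$35,974

Depreciable base = $96,409 − $11,800 = $84,609.
Sum of the years' digits = 6+5+4+3+2+1 = 21.
Year 1: $84,609 × 6/21 = $24,174. Book value $72,235.
Year 2: $84,609 × 5/21 = $20,145. Book value $52,090.
Year 3: $84,609 × 4/21 = $16,116. Book value $35,974.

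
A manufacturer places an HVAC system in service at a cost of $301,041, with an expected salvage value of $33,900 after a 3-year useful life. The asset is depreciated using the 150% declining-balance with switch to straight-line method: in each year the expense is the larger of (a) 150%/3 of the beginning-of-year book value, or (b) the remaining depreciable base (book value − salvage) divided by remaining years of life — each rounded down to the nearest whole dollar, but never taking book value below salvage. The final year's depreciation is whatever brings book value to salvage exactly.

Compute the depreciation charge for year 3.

Depreciable base = $301,041 − $33,900 = $267,141.
Year 1: DB = ⌊$301,041 × 150%/3⌋ = $150,520; SL = ⌊$267,141/3⌋ = $89,047 → take DB $150,520. Book value $150,521.
Year 2: DB = ⌊$150,521 × 150%/3⌋ = $75,260; SL = ⌊$116,621/2⌋ = $58,310 → take DB $75,260. Book value $75,261.
Year 3 (final): $75,261 − $33,900 = $41,361. Book value $33,900.

$41,361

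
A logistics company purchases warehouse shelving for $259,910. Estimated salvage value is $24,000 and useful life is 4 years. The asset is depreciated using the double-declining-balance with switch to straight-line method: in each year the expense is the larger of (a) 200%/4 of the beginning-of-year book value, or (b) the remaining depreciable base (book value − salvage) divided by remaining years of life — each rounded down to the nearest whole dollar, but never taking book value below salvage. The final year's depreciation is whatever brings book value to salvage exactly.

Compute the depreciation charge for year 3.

$32,489

Depreciable base = $259,910 − $24,000 = $235,910.
Year 1: DB = ⌊$259,910 × 200%/4⌋ = $129,955; SL = ⌊$235,910/4⌋ = $58,977 → take DB $129,955. Book value $129,955.
Year 2: DB = ⌊$129,955 × 200%/4⌋ = $64,977; SL = ⌊$105,955/3⌋ = $35,318 → take DB $64,977. Book value $64,978.
Year 3: DB = ⌊$64,978 × 200%/4⌋ = $32,489; SL = ⌊$40,978/2⌋ = $20,489 → take DB $32,489. Book value $32,489.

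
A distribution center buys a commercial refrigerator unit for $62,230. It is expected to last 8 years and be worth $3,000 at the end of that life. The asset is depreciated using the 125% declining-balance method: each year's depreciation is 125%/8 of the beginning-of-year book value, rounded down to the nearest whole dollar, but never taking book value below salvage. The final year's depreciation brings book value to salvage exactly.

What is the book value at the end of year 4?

Depreciable base = $62,230 − $3,000 = $59,230.
Year 1: ⌊$62,230 × 125%/8⌋ = $9,723. Book value $52,507.
Year 2: ⌊$52,507 × 125%/8⌋ = $8,204. Book value $44,303.
Year 3: ⌊$44,303 × 125%/8⌋ = $6,922. Book value $37,381.
Year 4: ⌊$37,381 × 125%/8⌋ = $5,840. Book value $31,541.

$31,541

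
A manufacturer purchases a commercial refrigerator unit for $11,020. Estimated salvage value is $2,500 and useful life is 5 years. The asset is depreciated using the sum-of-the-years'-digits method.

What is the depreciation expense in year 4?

$1,136

Depreciable base = $11,020 − $2,500 = $8,520.
Sum of the years' digits = 5+4+3+2+1 = 15.
Year 1: $8,520 × 5/15 = $2,840. Book value $8,180.
Year 2: $8,520 × 4/15 = $2,272. Book value $5,908.
Year 3: $8,520 × 3/15 = $1,704. Book value $4,204.
Year 4: $8,520 × 2/15 = $1,136. Book value $3,068.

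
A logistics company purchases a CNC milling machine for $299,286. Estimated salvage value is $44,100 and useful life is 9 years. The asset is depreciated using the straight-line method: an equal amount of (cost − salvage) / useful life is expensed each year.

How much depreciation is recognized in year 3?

Depreciable base = $299,286 − $44,100 = $255,186.
Annual expense = $255,186 / 9 = $28,354.

$28,354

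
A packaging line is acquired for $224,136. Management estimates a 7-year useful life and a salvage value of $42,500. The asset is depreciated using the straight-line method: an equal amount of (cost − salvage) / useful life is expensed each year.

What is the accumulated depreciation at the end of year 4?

Depreciable base = $224,136 − $42,500 = $181,636.
Annual expense = $181,636 / 7 = $25,948.
End of year 1: book value $198,188.
End of year 2: book value $172,240.
End of year 3: book value $146,292.
End of year 4: book value $120,344.
Accumulated through year 4 = $224,136 − $120,344 = $103,792.

$103,792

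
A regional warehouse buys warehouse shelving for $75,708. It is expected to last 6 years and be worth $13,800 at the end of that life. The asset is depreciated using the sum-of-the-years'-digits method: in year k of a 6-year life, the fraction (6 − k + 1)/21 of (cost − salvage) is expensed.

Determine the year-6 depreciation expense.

Depreciable base = $75,708 − $13,800 = $61,908.
Sum of the years' digits = 6+5+4+3+2+1 = 21.
Year 1: $61,908 × 6/21 = $17,688. Book value $58,020.
Year 2: $61,908 × 5/21 = $14,740. Book value $43,280.
Year 3: $61,908 × 4/21 = $11,792. Book value $31,488.
Year 4: $61,908 × 3/21 = $8,844. Book value $22,644.
Year 5: $61,908 × 2/21 = $5,896. Book value $16,748.
Year 6: $61,908 × 1/21 = $2,948. Book value $13,800.

$2,948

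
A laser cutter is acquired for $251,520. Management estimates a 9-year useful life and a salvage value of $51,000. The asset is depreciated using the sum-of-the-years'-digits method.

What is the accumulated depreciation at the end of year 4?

$133,680

Depreciable base = $251,520 − $51,000 = $200,520.
Sum of the years' digits = 9+8+7+6+5+4+3+2+1 = 45.
Year 1: $200,520 × 9/45 = $40,104. Book value $211,416.
Year 2: $200,520 × 8/45 = $35,648. Book value $175,768.
Year 3: $200,520 × 7/45 = $31,192. Book value $144,576.
Year 4: $200,520 × 6/45 = $26,736. Book value $117,840.
Accumulated through year 4 = $251,520 − $117,840 = $133,680.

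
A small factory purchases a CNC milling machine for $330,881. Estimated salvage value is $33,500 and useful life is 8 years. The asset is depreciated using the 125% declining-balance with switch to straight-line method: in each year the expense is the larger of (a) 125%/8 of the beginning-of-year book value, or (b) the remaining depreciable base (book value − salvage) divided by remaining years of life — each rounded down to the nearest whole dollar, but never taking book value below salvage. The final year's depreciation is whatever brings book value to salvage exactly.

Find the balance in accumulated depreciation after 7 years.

Depreciable base = $330,881 − $33,500 = $297,381.
Year 1: DB = ⌊$330,881 × 125%/8⌋ = $51,700; SL = ⌊$297,381/8⌋ = $37,172 → take DB $51,700. Book value $279,181.
Year 2: DB = ⌊$279,181 × 125%/8⌋ = $43,622; SL = ⌊$245,681/7⌋ = $35,097 → take DB $43,622. Book value $235,559.
Year 3: DB = ⌊$235,559 × 125%/8⌋ = $36,806; SL = ⌊$202,059/6⌋ = $33,676 → take DB $36,806. Book value $198,753.
Year 4: DB = ⌊$198,753 × 125%/8⌋ = $31,055; SL = ⌊$165,253/5⌋ = $33,050 → take SL $33,050. Book value $165,703.
Year 5: DB = ⌊$165,703 × 125%/8⌋ = $25,891; SL = ⌊$132,203/4⌋ = $33,050 → take SL $33,050. Book value $132,653.
Year 6: DB = ⌊$132,653 × 125%/8⌋ = $20,727; SL = ⌊$99,153/3⌋ = $33,051 → take SL $33,051. Book value $99,602.
Year 7: DB = ⌊$99,602 × 125%/8⌋ = $15,562; SL = ⌊$66,102/2⌋ = $33,051 → take SL $33,051. Book value $66,551.
Accumulated through year 7 = $330,881 − $66,551 = $264,330.

$264,330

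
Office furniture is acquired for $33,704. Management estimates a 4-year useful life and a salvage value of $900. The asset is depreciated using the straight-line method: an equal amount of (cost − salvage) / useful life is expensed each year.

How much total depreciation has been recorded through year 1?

$8,201

Depreciable base = $33,704 − $900 = $32,804.
Annual expense = $32,804 / 4 = $8,201.
End of year 1: book value $25,503.
Accumulated through year 1 = $33,704 − $25,503 = $8,201.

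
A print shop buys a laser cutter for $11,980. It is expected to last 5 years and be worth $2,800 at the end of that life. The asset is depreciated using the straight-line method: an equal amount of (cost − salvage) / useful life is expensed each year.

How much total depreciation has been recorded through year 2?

Depreciable base = $11,980 − $2,800 = $9,180.
Annual expense = $9,180 / 5 = $1,836.
End of year 1: book value $10,144.
End of year 2: book value $8,308.
Accumulated through year 2 = $11,980 − $8,308 = $3,672.

$3,672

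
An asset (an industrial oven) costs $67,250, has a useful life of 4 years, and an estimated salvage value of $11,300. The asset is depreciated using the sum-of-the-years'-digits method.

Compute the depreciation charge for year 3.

$11,190

Depreciable base = $67,250 − $11,300 = $55,950.
Sum of the years' digits = 4+3+2+1 = 10.
Year 1: $55,950 × 4/10 = $22,380. Book value $44,870.
Year 2: $55,950 × 3/10 = $16,785. Book value $28,085.
Year 3: $55,950 × 2/10 = $11,190. Book value $16,895.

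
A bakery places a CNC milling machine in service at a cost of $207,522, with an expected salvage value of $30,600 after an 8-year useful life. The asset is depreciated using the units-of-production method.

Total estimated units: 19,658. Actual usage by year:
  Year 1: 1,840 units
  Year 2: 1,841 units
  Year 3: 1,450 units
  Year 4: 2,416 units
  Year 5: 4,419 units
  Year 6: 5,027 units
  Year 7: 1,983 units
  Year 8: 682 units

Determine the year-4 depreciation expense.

$21,744

Depreciable base = $207,522 − $30,600 = $176,922.
Rate = $176,922 / 19,658 units = $9 per unit.
Year 1: 1,840 × $9 = $16,560. Book value $190,962.
Year 2: 1,841 × $9 = $16,569. Book value $174,393.
Year 3: 1,450 × $9 = $13,050. Book value $161,343.
Year 4: 2,416 × $9 = $21,744. Book value $139,599.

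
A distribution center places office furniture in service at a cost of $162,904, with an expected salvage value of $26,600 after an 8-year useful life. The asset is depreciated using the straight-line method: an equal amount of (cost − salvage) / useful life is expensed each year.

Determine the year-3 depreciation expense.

$17,038

Depreciable base = $162,904 − $26,600 = $136,304.
Annual expense = $136,304 / 8 = $17,038.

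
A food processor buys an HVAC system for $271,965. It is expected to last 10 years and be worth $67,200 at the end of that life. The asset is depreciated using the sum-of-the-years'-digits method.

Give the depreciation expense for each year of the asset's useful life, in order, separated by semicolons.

Depreciable base = $271,965 − $67,200 = $204,765.
Sum of the years' digits = 10+9+8+7+6+5+4+3+2+1 = 55.
Year 1: $204,765 × 10/55 = $37,230. Book value $234,735.
Year 2: $204,765 × 9/55 = $33,507. Book value $201,228.
Year 3: $204,765 × 8/55 = $29,784. Book value $171,444.
Year 4: $204,765 × 7/55 = $26,061. Book value $145,383.
Year 5: $204,765 × 6/55 = $22,338. Book value $123,045.
Year 6: $204,765 × 5/55 = $18,615. Book value $104,430.
Year 7: $204,765 × 4/55 = $14,892. Book value $89,538.
Year 8: $204,765 × 3/55 = $11,169. Book value $78,369.
Year 9: $204,765 × 2/55 = $7,446. Book value $70,923.
Year 10: $204,765 × 1/55 = $3,723. Book value $67,200.

$37,230; $33,507; $29,784; $26,061; $22,338; $18,615; $14,892; $11,169; $7,446; $3,723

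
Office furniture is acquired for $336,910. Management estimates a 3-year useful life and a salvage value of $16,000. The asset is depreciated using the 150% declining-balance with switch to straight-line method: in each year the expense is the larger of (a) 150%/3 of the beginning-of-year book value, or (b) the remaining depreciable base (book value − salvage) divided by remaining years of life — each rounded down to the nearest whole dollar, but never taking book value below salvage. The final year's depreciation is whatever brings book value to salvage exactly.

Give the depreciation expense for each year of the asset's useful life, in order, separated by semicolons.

Depreciable base = $336,910 − $16,000 = $320,910.
Year 1: DB = ⌊$336,910 × 150%/3⌋ = $168,455; SL = ⌊$320,910/3⌋ = $106,970 → take DB $168,455. Book value $168,455.
Year 2: DB = ⌊$168,455 × 150%/3⌋ = $84,227; SL = ⌊$152,455/2⌋ = $76,227 → take DB $84,227. Book value $84,228.
Year 3 (final): $84,228 − $16,000 = $68,228. Book value $16,000.

$168,455; $84,227; $68,228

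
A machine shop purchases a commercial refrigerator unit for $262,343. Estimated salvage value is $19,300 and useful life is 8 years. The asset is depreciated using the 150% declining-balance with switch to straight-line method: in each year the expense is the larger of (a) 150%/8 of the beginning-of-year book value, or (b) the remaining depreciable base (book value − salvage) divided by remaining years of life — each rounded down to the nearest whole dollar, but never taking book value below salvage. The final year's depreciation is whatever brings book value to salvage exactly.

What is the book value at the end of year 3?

Depreciable base = $262,343 − $19,300 = $243,043.
Year 1: DB = ⌊$262,343 × 150%/8⌋ = $49,189; SL = ⌊$243,043/8⌋ = $30,380 → take DB $49,189. Book value $213,154.
Year 2: DB = ⌊$213,154 × 150%/8⌋ = $39,966; SL = ⌊$193,854/7⌋ = $27,693 → take DB $39,966. Book value $173,188.
Year 3: DB = ⌊$173,188 × 150%/8⌋ = $32,472; SL = ⌊$153,888/6⌋ = $25,648 → take DB $32,472. Book value $140,716.

$140,716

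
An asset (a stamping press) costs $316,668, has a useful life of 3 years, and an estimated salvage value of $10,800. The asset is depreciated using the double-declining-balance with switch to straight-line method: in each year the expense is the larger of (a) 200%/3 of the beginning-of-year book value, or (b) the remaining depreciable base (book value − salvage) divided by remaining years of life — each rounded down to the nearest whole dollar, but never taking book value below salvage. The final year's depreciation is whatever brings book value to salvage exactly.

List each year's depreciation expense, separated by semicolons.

$211,112; $70,370; $24,386

Depreciable base = $316,668 − $10,800 = $305,868.
Year 1: DB = ⌊$316,668 × 200%/3⌋ = $211,112; SL = ⌊$305,868/3⌋ = $101,956 → take DB $211,112. Book value $105,556.
Year 2: DB = ⌊$105,556 × 200%/3⌋ = $70,370; SL = ⌊$94,756/2⌋ = $47,378 → take DB $70,370. Book value $35,186.
Year 3 (final): $35,186 − $10,800 = $24,386. Book value $10,800.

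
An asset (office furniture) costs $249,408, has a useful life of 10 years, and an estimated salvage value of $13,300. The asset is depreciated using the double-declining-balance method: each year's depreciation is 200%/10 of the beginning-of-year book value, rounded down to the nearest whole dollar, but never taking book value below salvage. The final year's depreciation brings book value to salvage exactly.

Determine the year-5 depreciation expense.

Depreciable base = $249,408 − $13,300 = $236,108.
Year 1: ⌊$249,408 × 200%/10⌋ = $49,881. Book value $199,527.
Year 2: ⌊$199,527 × 200%/10⌋ = $39,905. Book value $159,622.
Year 3: ⌊$159,622 × 200%/10⌋ = $31,924. Book value $127,698.
Year 4: ⌊$127,698 × 200%/10⌋ = $25,539. Book value $102,159.
Year 5: ⌊$102,159 × 200%/10⌋ = $20,431. Book value $81,728.

$20,431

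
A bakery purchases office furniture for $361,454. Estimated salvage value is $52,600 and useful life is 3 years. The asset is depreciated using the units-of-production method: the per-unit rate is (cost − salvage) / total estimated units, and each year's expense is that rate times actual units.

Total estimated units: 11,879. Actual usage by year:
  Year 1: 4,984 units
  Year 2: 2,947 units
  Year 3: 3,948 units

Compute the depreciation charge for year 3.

Depreciable base = $361,454 − $52,600 = $308,854.
Rate = $308,854 / 11,879 units = $26 per unit.
Year 1: 4,984 × $26 = $129,584. Book value $231,870.
Year 2: 2,947 × $26 = $76,622. Book value $155,248.
Year 3: 3,948 × $26 = $102,648. Book value $52,600.

$102,648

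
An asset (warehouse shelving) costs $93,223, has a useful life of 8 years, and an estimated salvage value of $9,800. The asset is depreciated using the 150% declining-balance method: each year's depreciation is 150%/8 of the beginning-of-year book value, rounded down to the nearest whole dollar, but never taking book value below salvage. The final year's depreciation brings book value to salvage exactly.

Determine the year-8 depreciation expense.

Depreciable base = $93,223 − $9,800 = $83,423.
Year 1: ⌊$93,223 × 150%/8⌋ = $17,479. Book value $75,744.
Year 2: ⌊$75,744 × 150%/8⌋ = $14,202. Book value $61,542.
Year 3: ⌊$61,542 × 150%/8⌋ = $11,539. Book value $50,003.
Year 4: ⌊$50,003 × 150%/8⌋ = $9,375. Book value $40,628.
Year 5: ⌊$40,628 × 150%/8⌋ = $7,617. Book value $33,011.
Year 6: ⌊$33,011 × 150%/8⌋ = $6,189. Book value $26,822.
Year 7: ⌊$26,822 × 150%/8⌋ = $5,029. Book value $21,793.
Year 8 (final): $21,793 − $9,800 = $11,993. Book value $9,800.

$11,993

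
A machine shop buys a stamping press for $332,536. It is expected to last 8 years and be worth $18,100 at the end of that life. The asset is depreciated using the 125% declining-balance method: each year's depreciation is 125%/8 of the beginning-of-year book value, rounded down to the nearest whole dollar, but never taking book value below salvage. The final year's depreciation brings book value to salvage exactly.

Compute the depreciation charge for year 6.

Depreciable base = $332,536 − $18,100 = $314,436.
Year 1: ⌊$332,536 × 125%/8⌋ = $51,958. Book value $280,578.
Year 2: ⌊$280,578 × 125%/8⌋ = $43,840. Book value $236,738.
Year 3: ⌊$236,738 × 125%/8⌋ = $36,990. Book value $199,748.
Year 4: ⌊$199,748 × 125%/8⌋ = $31,210. Book value $168,538.
Year 5: ⌊$168,538 × 125%/8⌋ = $26,334. Book value $142,204.
Year 6: ⌊$142,204 × 125%/8⌋ = $22,219. Book value $119,985.

$22,219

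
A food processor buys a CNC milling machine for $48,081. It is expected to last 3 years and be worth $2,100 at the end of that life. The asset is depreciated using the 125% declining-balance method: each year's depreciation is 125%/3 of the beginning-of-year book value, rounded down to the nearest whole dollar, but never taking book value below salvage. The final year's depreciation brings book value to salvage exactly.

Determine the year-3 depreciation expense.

$14,262

Depreciable base = $48,081 − $2,100 = $45,981.
Year 1: ⌊$48,081 × 125%/3⌋ = $20,033. Book value $28,048.
Year 2: ⌊$28,048 × 125%/3⌋ = $11,686. Book value $16,362.
Year 3 (final): $16,362 − $2,100 = $14,262. Book value $2,100.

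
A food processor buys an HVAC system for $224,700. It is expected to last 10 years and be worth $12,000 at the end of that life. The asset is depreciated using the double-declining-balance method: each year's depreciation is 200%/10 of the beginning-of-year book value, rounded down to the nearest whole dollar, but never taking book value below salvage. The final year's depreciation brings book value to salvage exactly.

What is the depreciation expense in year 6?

Depreciable base = $224,700 − $12,000 = $212,700.
Year 1: ⌊$224,700 × 200%/10⌋ = $44,940. Book value $179,760.
Year 2: ⌊$179,760 × 200%/10⌋ = $35,952. Book value $143,808.
Year 3: ⌊$143,808 × 200%/10⌋ = $28,761. Book value $115,047.
Year 4: ⌊$115,047 × 200%/10⌋ = $23,009. Book value $92,038.
Year 5: ⌊$92,038 × 200%/10⌋ = $18,407. Book value $73,631.
Year 6: ⌊$73,631 × 200%/10⌋ = $14,726. Book value $58,905.

$14,726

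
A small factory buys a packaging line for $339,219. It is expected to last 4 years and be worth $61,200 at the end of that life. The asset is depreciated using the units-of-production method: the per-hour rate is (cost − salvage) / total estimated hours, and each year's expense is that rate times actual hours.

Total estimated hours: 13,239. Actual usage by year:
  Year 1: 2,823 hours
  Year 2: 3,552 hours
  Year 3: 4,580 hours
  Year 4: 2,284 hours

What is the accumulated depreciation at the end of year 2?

$133,875

Depreciable base = $339,219 − $61,200 = $278,019.
Rate = $278,019 / 13,239 hours = $21 per hour.
Year 1: 2,823 × $21 = $59,283. Book value $279,936.
Year 2: 3,552 × $21 = $74,592. Book value $205,344.
Accumulated through year 2 = $339,219 − $205,344 = $133,875.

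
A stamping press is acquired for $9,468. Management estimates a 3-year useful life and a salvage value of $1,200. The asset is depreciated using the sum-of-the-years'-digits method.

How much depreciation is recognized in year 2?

Depreciable base = $9,468 − $1,200 = $8,268.
Sum of the years' digits = 3+2+1 = 6.
Year 1: $8,268 × 3/6 = $4,134. Book value $5,334.
Year 2: $8,268 × 2/6 = $2,756. Book value $2,578.

$2,756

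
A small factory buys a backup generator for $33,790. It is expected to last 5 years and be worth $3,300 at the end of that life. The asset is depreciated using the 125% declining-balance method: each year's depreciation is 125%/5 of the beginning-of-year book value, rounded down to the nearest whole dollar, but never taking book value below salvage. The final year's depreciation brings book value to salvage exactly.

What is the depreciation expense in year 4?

Depreciable base = $33,790 − $3,300 = $30,490.
Year 1: ⌊$33,790 × 125%/5⌋ = $8,447. Book value $25,343.
Year 2: ⌊$25,343 × 125%/5⌋ = $6,335. Book value $19,008.
Year 3: ⌊$19,008 × 125%/5⌋ = $4,752. Book value $14,256.
Year 4: ⌊$14,256 × 125%/5⌋ = $3,564. Book value $10,692.

$3,564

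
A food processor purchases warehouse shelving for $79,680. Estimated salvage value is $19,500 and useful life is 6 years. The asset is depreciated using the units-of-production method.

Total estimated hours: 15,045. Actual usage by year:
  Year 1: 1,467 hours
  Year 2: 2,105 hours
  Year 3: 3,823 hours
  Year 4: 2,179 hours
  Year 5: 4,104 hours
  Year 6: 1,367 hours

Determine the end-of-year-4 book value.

Depreciable base = $79,680 − $19,500 = $60,180.
Rate = $60,180 / 15,045 hours = $4 per hour.
Year 1: 1,467 × $4 = $5,868. Book value $73,812.
Year 2: 2,105 × $4 = $8,420. Book value $65,392.
Year 3: 3,823 × $4 = $15,292. Book value $50,100.
Year 4: 2,179 × $4 = $8,716. Book value $41,384.

$41,384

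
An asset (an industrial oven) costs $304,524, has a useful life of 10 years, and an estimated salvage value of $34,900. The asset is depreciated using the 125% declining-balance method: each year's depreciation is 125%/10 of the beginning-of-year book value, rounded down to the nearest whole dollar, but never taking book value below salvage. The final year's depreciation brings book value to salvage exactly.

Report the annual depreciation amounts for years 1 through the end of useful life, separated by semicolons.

Depreciable base = $304,524 − $34,900 = $269,624.
Year 1: ⌊$304,524 × 125%/10⌋ = $38,065. Book value $266,459.
Year 2: ⌊$266,459 × 125%/10⌋ = $33,307. Book value $233,152.
Year 3: ⌊$233,152 × 125%/10⌋ = $29,144. Book value $204,008.
Year 4: ⌊$204,008 × 125%/10⌋ = $25,501. Book value $178,507.
Year 5: ⌊$178,507 × 125%/10⌋ = $22,313. Book value $156,194.
Year 6: ⌊$156,194 × 125%/10⌋ = $19,524. Book value $136,670.
Year 7: ⌊$136,670 × 125%/10⌋ = $17,083. Book value $119,587.
Year 8: ⌊$119,587 × 125%/10⌋ = $14,948. Book value $104,639.
Year 9: ⌊$104,639 × 125%/10⌋ = $13,079. Book value $91,560.
Year 10 (final): $91,560 − $34,900 = $56,660. Book value $34,900.

$38,065; $33,307; $29,144; $25,501; $22,313; $19,524; $17,083; $14,948; $13,079; $56,660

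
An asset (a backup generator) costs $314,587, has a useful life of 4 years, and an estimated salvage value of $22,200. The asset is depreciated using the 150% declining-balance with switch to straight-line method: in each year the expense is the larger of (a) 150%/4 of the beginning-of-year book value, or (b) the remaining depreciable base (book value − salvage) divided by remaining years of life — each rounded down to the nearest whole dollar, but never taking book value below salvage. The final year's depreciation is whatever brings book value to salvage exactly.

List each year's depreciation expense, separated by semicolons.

Depreciable base = $314,587 − $22,200 = $292,387.
Year 1: DB = ⌊$314,587 × 150%/4⌋ = $117,970; SL = ⌊$292,387/4⌋ = $73,096 → take DB $117,970. Book value $196,617.
Year 2: DB = ⌊$196,617 × 150%/4⌋ = $73,731; SL = ⌊$174,417/3⌋ = $58,139 → take DB $73,731. Book value $122,886.
Year 3: DB = ⌊$122,886 × 150%/4⌋ = $46,082; SL = ⌊$100,686/2⌋ = $50,343 → take SL $50,343. Book value $72,543.
Year 4 (final): $72,543 − $22,200 = $50,343. Book value $22,200.

$117,970; $73,731; $50,343; $50,343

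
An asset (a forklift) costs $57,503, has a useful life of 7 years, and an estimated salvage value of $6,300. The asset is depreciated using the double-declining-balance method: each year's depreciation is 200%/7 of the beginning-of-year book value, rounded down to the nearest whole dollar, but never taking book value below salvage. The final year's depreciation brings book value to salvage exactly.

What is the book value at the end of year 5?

$10,693

Depreciable base = $57,503 − $6,300 = $51,203.
Year 1: ⌊$57,503 × 200%/7⌋ = $16,429. Book value $41,074.
Year 2: ⌊$41,074 × 200%/7⌋ = $11,735. Book value $29,339.
Year 3: ⌊$29,339 × 200%/7⌋ = $8,382. Book value $20,957.
Year 4: ⌊$20,957 × 200%/7⌋ = $5,987. Book value $14,970.
Year 5: ⌊$14,970 × 200%/7⌋ = $4,277. Book value $10,693.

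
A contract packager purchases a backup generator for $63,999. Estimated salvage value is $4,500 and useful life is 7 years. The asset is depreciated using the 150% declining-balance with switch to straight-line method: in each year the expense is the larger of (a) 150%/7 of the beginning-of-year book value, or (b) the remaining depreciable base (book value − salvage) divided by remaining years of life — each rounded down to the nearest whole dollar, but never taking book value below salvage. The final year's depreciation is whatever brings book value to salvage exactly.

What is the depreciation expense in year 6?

Depreciable base = $63,999 − $4,500 = $59,499.
Year 1: DB = ⌊$63,999 × 150%/7⌋ = $13,714; SL = ⌊$59,499/7⌋ = $8,499 → take DB $13,714. Book value $50,285.
Year 2: DB = ⌊$50,285 × 150%/7⌋ = $10,775; SL = ⌊$45,785/6⌋ = $7,630 → take DB $10,775. Book value $39,510.
Year 3: DB = ⌊$39,510 × 150%/7⌋ = $8,466; SL = ⌊$35,010/5⌋ = $7,002 → take DB $8,466. Book value $31,044.
Year 4: DB = ⌊$31,044 × 150%/7⌋ = $6,652; SL = ⌊$26,544/4⌋ = $6,636 → take DB $6,652. Book value $24,392.
Year 5: DB = ⌊$24,392 × 150%/7⌋ = $5,226; SL = ⌊$19,892/3⌋ = $6,630 → take SL $6,630. Book value $17,762.
Year 6: DB = ⌊$17,762 × 150%/7⌋ = $3,806; SL = ⌊$13,262/2⌋ = $6,631 → take SL $6,631. Book value $11,131.

$6,631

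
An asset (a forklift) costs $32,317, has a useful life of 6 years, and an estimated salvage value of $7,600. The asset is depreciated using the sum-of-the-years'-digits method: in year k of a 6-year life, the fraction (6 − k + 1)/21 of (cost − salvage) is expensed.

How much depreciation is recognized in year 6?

Depreciable base = $32,317 − $7,600 = $24,717.
Sum of the years' digits = 6+5+4+3+2+1 = 21.
Year 1: $24,717 × 6/21 = $7,062. Book value $25,255.
Year 2: $24,717 × 5/21 = $5,885. Book value $19,370.
Year 3: $24,717 × 4/21 = $4,708. Book value $14,662.
Year 4: $24,717 × 3/21 = $3,531. Book value $11,131.
Year 5: $24,717 × 2/21 = $2,354. Book value $8,777.
Year 6: $24,717 × 1/21 = $1,177. Book value $7,600.

$1,177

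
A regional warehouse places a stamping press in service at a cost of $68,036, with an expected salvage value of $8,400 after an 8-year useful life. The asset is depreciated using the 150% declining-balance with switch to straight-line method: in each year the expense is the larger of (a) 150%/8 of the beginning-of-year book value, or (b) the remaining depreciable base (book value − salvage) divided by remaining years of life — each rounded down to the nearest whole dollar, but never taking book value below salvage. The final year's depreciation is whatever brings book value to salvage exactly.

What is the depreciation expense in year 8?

Depreciable base = $68,036 − $8,400 = $59,636.
Year 1: DB = ⌊$68,036 × 150%/8⌋ = $12,756; SL = ⌊$59,636/8⌋ = $7,454 → take DB $12,756. Book value $55,280.
Year 2: DB = ⌊$55,280 × 150%/8⌋ = $10,365; SL = ⌊$46,880/7⌋ = $6,697 → take DB $10,365. Book value $44,915.
Year 3: DB = ⌊$44,915 × 150%/8⌋ = $8,421; SL = ⌊$36,515/6⌋ = $6,085 → take DB $8,421. Book value $36,494.
Year 4: DB = ⌊$36,494 × 150%/8⌋ = $6,842; SL = ⌊$28,094/5⌋ = $5,618 → take DB $6,842. Book value $29,652.
Year 5: DB = ⌊$29,652 × 150%/8⌋ = $5,559; SL = ⌊$21,252/4⌋ = $5,313 → take DB $5,559. Book value $24,093.
Year 6: DB = ⌊$24,093 × 150%/8⌋ = $4,517; SL = ⌊$15,693/3⌋ = $5,231 → take SL $5,231. Book value $18,862.
Year 7: DB = ⌊$18,862 × 150%/8⌋ = $3,536; SL = ⌊$10,462/2⌋ = $5,231 → take SL $5,231. Book value $13,631.
Year 8 (final): $13,631 − $8,400 = $5,231. Book value $8,400.

$5,231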